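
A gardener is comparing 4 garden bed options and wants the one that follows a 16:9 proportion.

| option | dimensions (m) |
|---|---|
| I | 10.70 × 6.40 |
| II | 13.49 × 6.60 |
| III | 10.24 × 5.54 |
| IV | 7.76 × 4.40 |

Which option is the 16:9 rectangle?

IV

Target 16:9 ≈ 1.778.
I: 1.672 (Δ0.106)  II: 2.044 (Δ0.266)  III: 1.848 (Δ0.070)  IV: 1.764 (Δ0.014)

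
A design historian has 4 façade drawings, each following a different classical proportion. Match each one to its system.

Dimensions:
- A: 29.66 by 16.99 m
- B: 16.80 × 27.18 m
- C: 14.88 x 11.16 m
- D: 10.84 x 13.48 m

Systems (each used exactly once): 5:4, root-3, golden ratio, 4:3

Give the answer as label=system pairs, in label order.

A=root-3, B=golden ratio, C=4:3, D=5:4

Ratios: A ≈ 1.746; B ≈ 1.618; C ≈ 1.333; D ≈ 1.244.
Targets: 5:4 ≈ 1.250; root-3 ≈ 1.732; golden ratio ≈ 1.618; 4:3 ≈ 1.333.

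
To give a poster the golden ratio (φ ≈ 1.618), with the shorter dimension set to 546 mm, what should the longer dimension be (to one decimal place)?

883.4 mm

golden ratio ≈ 1.61803.
Longer side = 546 × 1.61803 ≈ 883.444 → 883.4 mm.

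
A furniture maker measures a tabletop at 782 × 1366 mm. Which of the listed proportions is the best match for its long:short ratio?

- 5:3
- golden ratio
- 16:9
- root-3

root-3

1366/782 ≈ 1.747. Nearest candidates are root-3 (1.732, off by 0.015) and 16:9 (1.778, off by 0.031).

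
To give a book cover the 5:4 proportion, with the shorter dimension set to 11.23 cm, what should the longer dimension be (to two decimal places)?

5:4 = 1.25000.
Longer side = 11.23 × 1.25000 ≈ 14.0375 → 14.04 cm.

14.04 cm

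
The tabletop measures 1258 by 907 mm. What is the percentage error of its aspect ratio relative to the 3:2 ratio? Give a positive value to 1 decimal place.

7.5%

Ratio = 1258 / 907 ≈ 1.3870.
Ideal 3:2 = 1.5000. |1.3870 − 1.5000| / 1.5000 ≈ 7.53% → 7.5%.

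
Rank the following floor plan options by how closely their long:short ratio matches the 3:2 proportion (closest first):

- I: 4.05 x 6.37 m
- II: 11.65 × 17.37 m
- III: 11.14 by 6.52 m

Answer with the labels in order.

I: 6.37/4.05 ≈ 1.573 → |1.573 − 1.500| = 0.073
II: 17.37/11.65 ≈ 1.491 → |1.491 − 1.500| = 0.009
III: 11.14/6.52 ≈ 1.709 → |1.709 − 1.500| = 0.209

II, I, III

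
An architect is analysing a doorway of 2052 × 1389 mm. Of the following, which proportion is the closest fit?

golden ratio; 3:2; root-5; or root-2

Ratio = 2052 / 1389 ≈ 1.477.
Distances: golden ratio 1.618 (Δ 0.141); 3:2 1.500 (Δ 0.023); root-5 2.236 (Δ 0.759); root-2 1.414 (Δ 0.063).

3:2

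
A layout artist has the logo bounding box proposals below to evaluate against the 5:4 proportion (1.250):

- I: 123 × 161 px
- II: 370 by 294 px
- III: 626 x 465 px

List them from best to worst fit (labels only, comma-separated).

Ratios: I = 161 / 123 ≈ 1.309; II = 370 / 294 ≈ 1.259; III = 626 / 465 ≈ 1.346.
|Δ from 1.250|: I 0.059; II 0.009; III 0.096.

II, I, III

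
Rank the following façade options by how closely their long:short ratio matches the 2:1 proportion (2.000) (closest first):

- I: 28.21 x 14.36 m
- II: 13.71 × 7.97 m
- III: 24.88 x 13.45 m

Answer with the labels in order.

Ratios: I = 28.21 / 14.36 ≈ 1.964; II = 13.71 / 7.97 ≈ 1.720; III = 24.88 / 13.45 ≈ 1.850.
|Δ from 2.000|: I 0.036; II 0.280; III 0.150.

I, III, II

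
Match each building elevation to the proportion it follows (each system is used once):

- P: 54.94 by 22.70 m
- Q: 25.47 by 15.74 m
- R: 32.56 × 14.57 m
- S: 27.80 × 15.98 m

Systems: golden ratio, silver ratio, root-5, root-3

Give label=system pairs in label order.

P=silver ratio, Q=golden ratio, R=root-5, S=root-3

Ratios: P ≈ 2.420; Q ≈ 1.618; R ≈ 2.235; S ≈ 1.740.
Targets: golden ratio ≈ 1.618; silver ratio ≈ 2.414; root-5 ≈ 2.236; root-3 ≈ 1.732.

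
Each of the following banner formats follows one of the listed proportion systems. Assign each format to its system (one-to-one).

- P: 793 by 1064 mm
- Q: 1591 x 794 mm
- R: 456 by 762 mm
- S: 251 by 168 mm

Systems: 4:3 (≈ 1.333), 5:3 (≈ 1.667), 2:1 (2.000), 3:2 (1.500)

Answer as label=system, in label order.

P = 1064/793 ≈ 1.342 → 4:3 (1.333)
Q = 1591/794 ≈ 2.004 → 2:1 (2.000)
R = 762/456 ≈ 1.671 → 5:3 (1.667)
S = 251/168 ≈ 1.494 → 3:2 (1.500)

P=4:3, Q=2:1, R=5:3, S=3:2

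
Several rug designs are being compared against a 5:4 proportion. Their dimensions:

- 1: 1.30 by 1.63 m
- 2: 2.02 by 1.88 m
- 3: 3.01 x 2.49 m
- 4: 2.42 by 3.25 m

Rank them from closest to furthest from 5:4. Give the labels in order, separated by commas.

Ratios: 1 = 1.63 / 1.30 ≈ 1.254; 2 = 2.02 / 1.88 ≈ 1.074; 3 = 3.01 / 2.49 ≈ 1.209; 4 = 3.25 / 2.42 ≈ 1.343.
|Δ from 1.250|: 1 0.004; 2 0.176; 3 0.041; 4 0.093.

1, 3, 4, 2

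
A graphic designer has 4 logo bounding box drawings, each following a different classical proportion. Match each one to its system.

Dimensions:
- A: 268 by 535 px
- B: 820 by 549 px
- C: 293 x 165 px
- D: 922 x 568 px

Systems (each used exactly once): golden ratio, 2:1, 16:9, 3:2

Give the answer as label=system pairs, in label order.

A=2:1, B=3:2, C=16:9, D=golden ratio

Ratios: A ≈ 1.996; B ≈ 1.494; C ≈ 1.776; D ≈ 1.623.
Targets: golden ratio ≈ 1.618; 2:1 ≈ 2.000; 16:9 ≈ 1.778; 3:2 ≈ 1.500.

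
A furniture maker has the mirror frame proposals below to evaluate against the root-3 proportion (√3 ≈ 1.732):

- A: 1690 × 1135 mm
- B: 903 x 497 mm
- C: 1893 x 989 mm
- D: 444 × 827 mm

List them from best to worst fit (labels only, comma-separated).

Ratios: A = 1690 / 1135 ≈ 1.489; B = 903 / 497 ≈ 1.817; C = 1893 / 989 ≈ 1.914; D = 827 / 444 ≈ 1.863.
|Δ from 1.732|: A 0.243; B 0.085; C 0.182; D 0.131.

B, D, C, A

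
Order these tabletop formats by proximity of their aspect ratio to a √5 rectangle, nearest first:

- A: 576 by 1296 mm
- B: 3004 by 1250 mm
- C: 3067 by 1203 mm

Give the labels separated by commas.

A: 1296/576 ≈ 2.250 → |2.250 − 2.236| = 0.014
B: 3004/1250 ≈ 2.403 → |2.403 − 2.236| = 0.167
C: 3067/1203 ≈ 2.549 → |2.549 − 2.236| = 0.313

A, B, C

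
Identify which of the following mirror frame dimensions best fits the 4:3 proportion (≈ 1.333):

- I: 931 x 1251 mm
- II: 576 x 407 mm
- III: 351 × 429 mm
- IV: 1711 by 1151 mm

Target 4:3 ≈ 1.333.
I: 1.344 (Δ0.011)  II: 1.415 (Δ0.082)  III: 1.222 (Δ0.111)  IV: 1.487 (Δ0.154)

I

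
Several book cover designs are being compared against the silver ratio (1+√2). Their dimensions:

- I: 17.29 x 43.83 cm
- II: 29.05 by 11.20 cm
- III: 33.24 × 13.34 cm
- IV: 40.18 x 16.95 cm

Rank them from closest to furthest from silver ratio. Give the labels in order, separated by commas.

Ratios: I = 43.83 / 17.29 ≈ 2.535; II = 29.05 / 11.20 ≈ 2.594; III = 33.24 / 13.34 ≈ 2.492; IV = 40.18 / 16.95 ≈ 2.371.
|Δ from 2.414|: I 0.121; II 0.180; III 0.078; IV 0.043.

IV, III, I, II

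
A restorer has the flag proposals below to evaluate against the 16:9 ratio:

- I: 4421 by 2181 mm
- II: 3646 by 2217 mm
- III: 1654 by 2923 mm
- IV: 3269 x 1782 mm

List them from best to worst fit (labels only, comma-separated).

III, IV, II, I

I: 4421/2181 ≈ 2.027 → |2.027 − 1.778| = 0.249
II: 3646/2217 ≈ 1.645 → |1.645 − 1.778| = 0.133
III: 2923/1654 ≈ 1.767 → |1.767 − 1.778| = 0.011
IV: 3269/1782 ≈ 1.834 → |1.834 − 1.778| = 0.056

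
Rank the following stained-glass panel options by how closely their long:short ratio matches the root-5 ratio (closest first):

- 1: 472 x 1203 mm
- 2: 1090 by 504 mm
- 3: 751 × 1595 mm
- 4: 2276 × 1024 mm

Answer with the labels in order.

Ratios: 1 = 1203 / 472 ≈ 2.549; 2 = 1090 / 504 ≈ 2.163; 3 = 1595 / 751 ≈ 2.124; 4 = 2276 / 1024 ≈ 2.223.
|Δ from 2.236|: 1 0.313; 2 0.073; 3 0.112; 4 0.013.

4, 2, 3, 1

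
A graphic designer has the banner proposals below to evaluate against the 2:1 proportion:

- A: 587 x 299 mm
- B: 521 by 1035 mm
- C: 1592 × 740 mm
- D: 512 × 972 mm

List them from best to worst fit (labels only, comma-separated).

B, A, D, C

Ratios: A = 587 / 299 ≈ 1.963; B = 1035 / 521 ≈ 1.987; C = 1592 / 740 ≈ 2.151; D = 972 / 512 ≈ 1.898.
|Δ from 2.000|: A 0.037; B 0.013; C 0.151; D 0.102.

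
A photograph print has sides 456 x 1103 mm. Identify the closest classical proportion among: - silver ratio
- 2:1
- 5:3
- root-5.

Ratio = 1103 / 456 ≈ 2.419.
Distances: silver ratio 2.414 (Δ 0.005); 2:1 2.000 (Δ 0.419); 5:3 1.667 (Δ 0.752); root-5 2.236 (Δ 0.183).

silver ratio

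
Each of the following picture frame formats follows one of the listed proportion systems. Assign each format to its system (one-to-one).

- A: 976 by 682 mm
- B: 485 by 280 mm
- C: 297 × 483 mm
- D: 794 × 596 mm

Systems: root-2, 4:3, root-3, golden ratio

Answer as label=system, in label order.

A=root-2, B=root-3, C=golden ratio, D=4:3

A = 976/682 ≈ 1.431 → root-2 (1.414)
B = 485/280 ≈ 1.732 → root-3 (1.732)
C = 483/297 ≈ 1.626 → golden ratio (1.618)
D = 794/596 ≈ 1.332 → 4:3 (1.333)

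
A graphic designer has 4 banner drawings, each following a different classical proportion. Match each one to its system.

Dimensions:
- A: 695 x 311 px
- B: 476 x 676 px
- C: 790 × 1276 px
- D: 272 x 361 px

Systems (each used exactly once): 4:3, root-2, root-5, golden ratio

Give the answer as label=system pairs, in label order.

Ratios: A ≈ 2.235; B ≈ 1.420; C ≈ 1.615; D ≈ 1.327.
Targets: 4:3 ≈ 1.333; root-2 ≈ 1.414; root-5 ≈ 2.236; golden ratio ≈ 1.618.

A=root-5, B=root-2, C=golden ratio, D=4:3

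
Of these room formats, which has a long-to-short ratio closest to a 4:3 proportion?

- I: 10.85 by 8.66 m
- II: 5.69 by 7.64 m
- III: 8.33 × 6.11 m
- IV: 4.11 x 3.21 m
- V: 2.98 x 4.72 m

II

Ratios (long/short): I ≈ 1.253; II ≈ 1.343; III ≈ 1.363; IV ≈ 1.280; V ≈ 1.584.
4:3 ≈ 1.333; option II is nearest (Δ 0.010).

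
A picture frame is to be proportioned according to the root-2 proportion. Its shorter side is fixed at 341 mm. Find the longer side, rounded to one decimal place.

482.2 mm

root-2 ≈ 1.41421.
Longer side = 341 × 1.41421 ≈ 482.246 → 482.2 mm.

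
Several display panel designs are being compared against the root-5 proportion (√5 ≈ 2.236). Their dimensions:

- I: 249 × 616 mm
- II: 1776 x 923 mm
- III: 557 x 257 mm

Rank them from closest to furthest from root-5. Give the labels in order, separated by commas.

III, I, II

Ratios: I = 616 / 249 ≈ 2.474; II = 1776 / 923 ≈ 1.924; III = 557 / 257 ≈ 2.167.
|Δ from 2.236|: I 0.238; II 0.312; III 0.069.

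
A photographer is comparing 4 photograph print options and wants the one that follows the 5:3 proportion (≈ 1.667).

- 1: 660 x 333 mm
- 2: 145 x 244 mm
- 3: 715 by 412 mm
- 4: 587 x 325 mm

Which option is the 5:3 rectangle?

Target 5:3 ≈ 1.667.
1: 1.982 (Δ0.315)  2: 1.683 (Δ0.016)  3: 1.735 (Δ0.068)  4: 1.806 (Δ0.139)

2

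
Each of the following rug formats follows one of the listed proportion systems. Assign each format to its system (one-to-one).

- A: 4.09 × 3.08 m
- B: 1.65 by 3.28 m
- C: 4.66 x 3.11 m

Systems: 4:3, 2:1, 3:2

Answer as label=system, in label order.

A=4:3, B=2:1, C=3:2

A = 4.09/3.08 ≈ 1.328 → 4:3 (1.333)
B = 3.28/1.65 ≈ 1.988 → 2:1 (2.000)
C = 4.66/3.11 ≈ 1.498 → 3:2 (1.500)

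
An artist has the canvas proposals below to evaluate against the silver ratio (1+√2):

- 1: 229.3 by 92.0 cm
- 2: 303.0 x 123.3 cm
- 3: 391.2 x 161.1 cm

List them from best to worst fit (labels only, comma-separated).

3, 2, 1

1: 229.3/92.0 ≈ 2.492 → |2.492 − 2.414| = 0.078
2: 303.0/123.3 ≈ 2.457 → |2.457 − 2.414| = 0.043
3: 391.2/161.1 ≈ 2.428 → |2.428 − 2.414| = 0.014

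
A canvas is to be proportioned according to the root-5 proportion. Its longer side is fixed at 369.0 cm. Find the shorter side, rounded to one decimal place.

root-5 ≈ 2.23607.
Shorter side = 369.0 ÷ 2.23607 ≈ 165.022 → 165.0 cm.

165.0 cm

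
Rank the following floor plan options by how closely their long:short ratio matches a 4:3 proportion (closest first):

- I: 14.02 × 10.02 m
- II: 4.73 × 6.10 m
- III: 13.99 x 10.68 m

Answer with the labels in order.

III, II, I

Ratios: I = 14.02 / 10.02 ≈ 1.399; II = 6.10 / 4.73 ≈ 1.290; III = 13.99 / 10.68 ≈ 1.310.
|Δ from 1.333|: I 0.066; II 0.043; III 0.023.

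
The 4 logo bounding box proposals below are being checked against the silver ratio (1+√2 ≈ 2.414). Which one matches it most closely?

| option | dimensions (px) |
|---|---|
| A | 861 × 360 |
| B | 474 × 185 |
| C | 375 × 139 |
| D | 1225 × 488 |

A

Ratios (long/short): A ≈ 2.392; B ≈ 2.562; C ≈ 2.698; D ≈ 2.510.
silver ratio ≈ 2.414; option A is nearest (Δ 0.022).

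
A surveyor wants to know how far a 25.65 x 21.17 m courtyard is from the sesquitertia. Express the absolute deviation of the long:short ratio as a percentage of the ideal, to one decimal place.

9.1%

Ratio = 25.65 / 21.17 ≈ 1.2116.
Ideal 4:3 ≈ 1.3333. |1.2116 − 1.3333| / 1.3333 ≈ 9.13% → 9.1%.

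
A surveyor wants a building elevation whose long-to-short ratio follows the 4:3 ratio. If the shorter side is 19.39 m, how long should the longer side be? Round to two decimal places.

4:3 ≈ 1.33333.
Longer side = 19.39 × 1.33333 ≈ 25.8533 → 25.85 m.

25.85 m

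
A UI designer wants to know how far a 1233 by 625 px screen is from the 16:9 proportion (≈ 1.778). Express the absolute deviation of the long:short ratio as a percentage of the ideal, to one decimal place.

11.0%

Ratio = 1233 / 625 ≈ 1.9728.
Ideal 16:9 ≈ 1.7778. |1.9728 − 1.7778| / 1.7778 ≈ 10.97% → 11.0%.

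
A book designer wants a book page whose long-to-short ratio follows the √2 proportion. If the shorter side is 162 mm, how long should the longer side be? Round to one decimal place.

229.1 mm

root-2 ≈ 1.41421.
Longer side = 162 × 1.41421 ≈ 229.102 → 229.1 mm.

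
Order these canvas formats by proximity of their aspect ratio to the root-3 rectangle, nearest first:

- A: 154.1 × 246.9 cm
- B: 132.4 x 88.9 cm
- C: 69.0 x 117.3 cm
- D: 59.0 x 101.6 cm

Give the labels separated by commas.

Ratios: A = 246.9 / 154.1 ≈ 1.602; B = 132.4 / 88.9 ≈ 1.489; C = 117.3 / 69.0 ≈ 1.700; D = 101.6 / 59.0 ≈ 1.722.
|Δ from 1.732|: A 0.130; B 0.243; C 0.032; D 0.010.

D, C, A, B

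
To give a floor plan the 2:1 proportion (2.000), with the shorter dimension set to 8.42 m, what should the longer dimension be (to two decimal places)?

2:1 = 2.00000.
Longer side = 8.42 × 2.00000 ≈ 16.8400 → 16.84 m.

16.84 m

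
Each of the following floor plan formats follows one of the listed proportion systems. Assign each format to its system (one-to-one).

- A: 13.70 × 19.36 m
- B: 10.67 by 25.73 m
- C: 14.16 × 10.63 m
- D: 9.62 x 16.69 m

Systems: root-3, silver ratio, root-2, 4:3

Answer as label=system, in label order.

A=root-2, B=silver ratio, C=4:3, D=root-3

A = 19.36/13.70 ≈ 1.413 → root-2 (1.414)
B = 25.73/10.67 ≈ 2.411 → silver ratio (2.414)
C = 14.16/10.63 ≈ 1.332 → 4:3 (1.333)
D = 16.69/9.62 ≈ 1.735 → root-3 (1.732)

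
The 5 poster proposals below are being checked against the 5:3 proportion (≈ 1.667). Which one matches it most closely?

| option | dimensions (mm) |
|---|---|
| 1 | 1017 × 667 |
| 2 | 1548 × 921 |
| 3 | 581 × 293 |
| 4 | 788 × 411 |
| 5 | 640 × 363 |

2

Ratios (long/short): 1 ≈ 1.525; 2 ≈ 1.681; 3 ≈ 1.983; 4 ≈ 1.917; 5 ≈ 1.763.
5:3 ≈ 1.667; option 2 is nearest (Δ 0.014).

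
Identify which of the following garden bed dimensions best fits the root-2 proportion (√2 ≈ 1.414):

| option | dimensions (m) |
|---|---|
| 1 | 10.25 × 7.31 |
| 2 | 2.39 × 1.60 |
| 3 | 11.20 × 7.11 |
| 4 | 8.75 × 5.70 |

1

Ratios (long/short): 1 ≈ 1.402; 2 ≈ 1.494; 3 ≈ 1.575; 4 ≈ 1.535.
root-2 ≈ 1.414; option 1 is nearest (Δ 0.012).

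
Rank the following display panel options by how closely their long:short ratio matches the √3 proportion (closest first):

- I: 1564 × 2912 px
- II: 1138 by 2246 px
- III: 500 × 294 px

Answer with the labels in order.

Ratios: I = 2912 / 1564 ≈ 1.862; II = 2246 / 1138 ≈ 1.974; III = 500 / 294 ≈ 1.701.
|Δ from 1.732|: I 0.130; II 0.242; III 0.031.

III, I, II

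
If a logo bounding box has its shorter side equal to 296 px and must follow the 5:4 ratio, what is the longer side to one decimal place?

5:4 = 1.25000.
Longer side = 296 × 1.25000 ≈ 370.000 → 370.0 px.

370.0 px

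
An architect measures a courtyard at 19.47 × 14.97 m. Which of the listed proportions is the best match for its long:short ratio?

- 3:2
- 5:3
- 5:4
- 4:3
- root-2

Ratio = 19.47 / 14.97 ≈ 1.301.
Distances: 3:2 1.500 (Δ 0.199); 5:3 1.667 (Δ 0.366); 5:4 1.250 (Δ 0.051); 4:3 1.333 (Δ 0.032); root-2 1.414 (Δ 0.113).

4:3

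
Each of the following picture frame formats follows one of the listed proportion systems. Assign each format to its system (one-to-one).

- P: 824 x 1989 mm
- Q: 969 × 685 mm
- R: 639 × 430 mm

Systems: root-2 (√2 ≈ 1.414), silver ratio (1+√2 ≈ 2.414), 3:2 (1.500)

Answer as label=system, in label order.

P = 1989/824 ≈ 2.414 → silver ratio (2.414)
Q = 969/685 ≈ 1.415 → root-2 (1.414)
R = 639/430 ≈ 1.486 → 3:2 (1.500)

P=silver ratio, Q=root-2, R=3:2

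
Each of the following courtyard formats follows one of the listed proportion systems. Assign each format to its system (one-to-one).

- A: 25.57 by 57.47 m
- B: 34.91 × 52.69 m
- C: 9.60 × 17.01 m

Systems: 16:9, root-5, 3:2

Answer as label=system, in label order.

A=root-5, B=3:2, C=16:9

Ratios: A ≈ 2.248; B ≈ 1.509; C ≈ 1.772.
Targets: 16:9 ≈ 1.778; root-5 ≈ 2.236; 3:2 ≈ 1.500.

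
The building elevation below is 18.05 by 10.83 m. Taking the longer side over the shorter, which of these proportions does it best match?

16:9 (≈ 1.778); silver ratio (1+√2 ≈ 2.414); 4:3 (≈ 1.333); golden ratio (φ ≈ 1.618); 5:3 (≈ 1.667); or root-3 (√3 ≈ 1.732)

18.05/10.83 ≈ 1.667. Nearest candidates are 5:3 (1.667, off by 0.000) and golden ratio (1.618, off by 0.049).

5:3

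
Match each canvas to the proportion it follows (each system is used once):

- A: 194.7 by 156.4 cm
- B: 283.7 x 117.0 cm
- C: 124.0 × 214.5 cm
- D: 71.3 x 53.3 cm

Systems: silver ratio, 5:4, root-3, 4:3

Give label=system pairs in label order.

A=5:4, B=silver ratio, C=root-3, D=4:3

A = 194.7/156.4 ≈ 1.245 → 5:4 (1.250)
B = 283.7/117.0 ≈ 2.425 → silver ratio (2.414)
C = 214.5/124.0 ≈ 1.730 → root-3 (1.732)
D = 71.3/53.3 ≈ 1.338 → 4:3 (1.333)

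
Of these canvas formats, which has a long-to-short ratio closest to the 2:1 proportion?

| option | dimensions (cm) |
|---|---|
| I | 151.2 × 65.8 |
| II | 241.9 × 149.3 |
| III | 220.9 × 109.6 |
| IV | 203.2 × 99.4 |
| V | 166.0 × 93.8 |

Target 2:1 ≈ 2.000.
I: 2.298 (Δ0.298)  II: 1.620 (Δ0.380)  III: 2.016 (Δ0.016)  IV: 2.044 (Δ0.044)  V: 1.770 (Δ0.230)

III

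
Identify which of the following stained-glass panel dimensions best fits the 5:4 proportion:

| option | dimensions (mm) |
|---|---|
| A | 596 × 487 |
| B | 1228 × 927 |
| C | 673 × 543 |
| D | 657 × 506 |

Ratios (long/short): A ≈ 1.224; B ≈ 1.325; C ≈ 1.239; D ≈ 1.298.
5:4 ≈ 1.250; option C is nearest (Δ 0.011).

C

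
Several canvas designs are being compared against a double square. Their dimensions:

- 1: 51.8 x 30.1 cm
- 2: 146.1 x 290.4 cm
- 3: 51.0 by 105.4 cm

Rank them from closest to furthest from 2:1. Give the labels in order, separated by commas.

Ratios: 1 = 51.8 / 30.1 ≈ 1.721; 2 = 290.4 / 146.1 ≈ 1.988; 3 = 105.4 / 51.0 ≈ 2.067.
|Δ from 2.000|: 1 0.279; 2 0.012; 3 0.067.

2, 3, 1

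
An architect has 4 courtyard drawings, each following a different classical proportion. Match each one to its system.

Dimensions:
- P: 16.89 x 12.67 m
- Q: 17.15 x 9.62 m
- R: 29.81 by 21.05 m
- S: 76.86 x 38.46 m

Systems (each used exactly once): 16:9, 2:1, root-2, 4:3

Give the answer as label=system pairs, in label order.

P=4:3, Q=16:9, R=root-2, S=2:1

P = 16.89/12.67 ≈ 1.333 → 4:3 (1.333)
Q = 17.15/9.62 ≈ 1.783 → 16:9 (1.778)
R = 29.81/21.05 ≈ 1.416 → root-2 (1.414)
S = 76.86/38.46 ≈ 1.998 → 2:1 (2.000)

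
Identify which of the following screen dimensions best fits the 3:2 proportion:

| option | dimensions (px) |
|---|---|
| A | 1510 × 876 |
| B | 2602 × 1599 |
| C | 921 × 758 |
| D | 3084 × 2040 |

Target 3:2 ≈ 1.500.
A: 1.724 (Δ0.224)  B: 1.627 (Δ0.127)  C: 1.215 (Δ0.285)  D: 1.512 (Δ0.012)

D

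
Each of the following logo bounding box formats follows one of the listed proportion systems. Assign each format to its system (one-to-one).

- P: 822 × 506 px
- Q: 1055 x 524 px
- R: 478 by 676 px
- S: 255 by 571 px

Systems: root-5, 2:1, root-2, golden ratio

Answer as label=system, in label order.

Ratios: P ≈ 1.625; Q ≈ 2.013; R ≈ 1.414; S ≈ 2.239.
Targets: root-5 ≈ 2.236; 2:1 ≈ 2.000; root-2 ≈ 1.414; golden ratio ≈ 1.618.

P=golden ratio, Q=2:1, R=root-2, S=root-5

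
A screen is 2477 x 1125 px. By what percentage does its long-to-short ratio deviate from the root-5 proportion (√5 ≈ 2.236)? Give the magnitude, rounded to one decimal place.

Ratio = 2477 / 1125 ≈ 2.2018.
Ideal root-5 ≈ 2.2361. |2.2018 − 2.2361| / 2.2361 ≈ 1.53% → 1.5%.

1.5%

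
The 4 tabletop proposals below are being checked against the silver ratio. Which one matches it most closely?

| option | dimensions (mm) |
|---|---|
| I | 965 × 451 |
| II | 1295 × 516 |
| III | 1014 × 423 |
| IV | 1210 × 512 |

III

Target silver ratio ≈ 2.414.
I: 2.140 (Δ0.274)  II: 2.510 (Δ0.096)  III: 2.397 (Δ0.017)  IV: 2.363 (Δ0.051)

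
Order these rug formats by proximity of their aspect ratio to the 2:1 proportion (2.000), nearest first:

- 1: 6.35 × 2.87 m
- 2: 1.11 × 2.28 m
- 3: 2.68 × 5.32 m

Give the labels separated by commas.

3, 2, 1

Ratios: 1 = 6.35 / 2.87 ≈ 2.213; 2 = 2.28 / 1.11 ≈ 2.054; 3 = 5.32 / 2.68 ≈ 1.985.
|Δ from 2.000|: 1 0.213; 2 0.054; 3 0.015.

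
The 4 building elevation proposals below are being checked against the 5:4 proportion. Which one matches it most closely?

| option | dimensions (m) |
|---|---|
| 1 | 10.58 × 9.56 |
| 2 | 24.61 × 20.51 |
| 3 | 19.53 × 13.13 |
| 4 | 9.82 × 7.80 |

4

Ratios (long/short): 1 ≈ 1.107; 2 ≈ 1.200; 3 ≈ 1.487; 4 ≈ 1.259.
5:4 ≈ 1.250; option 4 is nearest (Δ 0.009).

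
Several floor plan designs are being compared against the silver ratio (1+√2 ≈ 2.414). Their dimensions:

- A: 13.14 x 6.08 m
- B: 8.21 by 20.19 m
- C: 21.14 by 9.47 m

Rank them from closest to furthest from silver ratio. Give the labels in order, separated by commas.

B, C, A

A: 13.14/6.08 ≈ 2.161 → |2.161 − 2.414| = 0.253
B: 20.19/8.21 ≈ 2.459 → |2.459 − 2.414| = 0.045
C: 21.14/9.47 ≈ 2.232 → |2.232 − 2.414| = 0.182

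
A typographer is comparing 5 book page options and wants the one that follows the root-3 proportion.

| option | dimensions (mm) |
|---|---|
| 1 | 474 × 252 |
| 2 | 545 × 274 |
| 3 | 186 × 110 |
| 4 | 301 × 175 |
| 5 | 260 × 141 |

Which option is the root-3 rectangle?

Target root-3 ≈ 1.732.
1: 1.881 (Δ0.149)  2: 1.989 (Δ0.257)  3: 1.691 (Δ0.041)  4: 1.720 (Δ0.012)  5: 1.844 (Δ0.112)

4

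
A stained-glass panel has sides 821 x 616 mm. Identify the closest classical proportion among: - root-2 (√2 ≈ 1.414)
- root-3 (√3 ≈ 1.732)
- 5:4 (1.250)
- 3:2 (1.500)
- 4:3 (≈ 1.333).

4:3

821/616 ≈ 1.333. Nearest candidates are 4:3 (1.333, off by 0.000) and root-2 (1.414, off by 0.081).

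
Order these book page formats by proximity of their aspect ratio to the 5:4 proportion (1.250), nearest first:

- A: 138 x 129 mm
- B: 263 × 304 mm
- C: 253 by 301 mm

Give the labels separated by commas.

C, B, A

A: 138/129 ≈ 1.070 → |1.070 − 1.250| = 0.180
B: 304/263 ≈ 1.156 → |1.156 − 1.250| = 0.094
C: 301/253 ≈ 1.190 → |1.190 − 1.250| = 0.060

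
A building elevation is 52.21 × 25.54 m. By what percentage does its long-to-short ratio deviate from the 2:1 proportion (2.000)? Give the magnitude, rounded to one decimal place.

Ratio = 52.21 / 25.54 ≈ 2.0442.
Ideal 2:1 = 2.0000. |2.0442 − 2.0000| / 2.0000 ≈ 2.21% → 2.2%.

2.2%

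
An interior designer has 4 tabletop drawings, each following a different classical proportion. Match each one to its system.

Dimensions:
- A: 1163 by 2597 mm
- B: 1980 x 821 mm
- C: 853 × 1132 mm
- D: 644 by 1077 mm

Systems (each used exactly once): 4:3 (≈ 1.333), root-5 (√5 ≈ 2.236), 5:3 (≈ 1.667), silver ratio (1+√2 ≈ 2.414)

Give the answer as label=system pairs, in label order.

Ratios: A ≈ 2.233; B ≈ 2.412; C ≈ 1.327; D ≈ 1.672.
Targets: 4:3 ≈ 1.333; root-5 ≈ 2.236; 5:3 ≈ 1.667; silver ratio ≈ 2.414.

A=root-5, B=silver ratio, C=4:3, D=5:3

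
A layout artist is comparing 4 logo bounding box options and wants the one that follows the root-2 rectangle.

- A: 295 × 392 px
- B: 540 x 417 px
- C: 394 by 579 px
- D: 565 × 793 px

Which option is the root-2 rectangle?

D

Ratios (long/short): A ≈ 1.329; B ≈ 1.295; C ≈ 1.470; D ≈ 1.404.
root-2 ≈ 1.414; option D is nearest (Δ 0.010).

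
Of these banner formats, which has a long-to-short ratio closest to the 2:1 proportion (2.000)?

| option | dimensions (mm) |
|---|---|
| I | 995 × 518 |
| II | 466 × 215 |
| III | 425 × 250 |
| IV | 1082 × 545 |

IV

Ratios (long/short): I ≈ 1.921; II ≈ 2.167; III ≈ 1.700; IV ≈ 1.985.
2:1 ≈ 2.000; option IV is nearest (Δ 0.015).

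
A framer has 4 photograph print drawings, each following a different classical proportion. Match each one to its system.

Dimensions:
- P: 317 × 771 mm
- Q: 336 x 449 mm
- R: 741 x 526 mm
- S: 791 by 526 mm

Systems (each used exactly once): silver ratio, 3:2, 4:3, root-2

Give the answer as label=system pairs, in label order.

P = 771/317 ≈ 2.432 → silver ratio (2.414)
Q = 449/336 ≈ 1.336 → 4:3 (1.333)
R = 741/526 ≈ 1.409 → root-2 (1.414)
S = 791/526 ≈ 1.504 → 3:2 (1.500)

P=silver ratio, Q=4:3, R=root-2, S=3:2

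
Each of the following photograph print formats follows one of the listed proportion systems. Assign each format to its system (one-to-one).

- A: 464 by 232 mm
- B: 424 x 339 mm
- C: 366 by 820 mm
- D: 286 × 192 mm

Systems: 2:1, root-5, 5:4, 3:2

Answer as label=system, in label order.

A = 464/232 ≈ 2.000 → 2:1 (2.000)
B = 424/339 ≈ 1.251 → 5:4 (1.250)
C = 820/366 ≈ 2.240 → root-5 (2.236)
D = 286/192 ≈ 1.490 → 3:2 (1.500)

A=2:1, B=5:4, C=root-5, D=3:2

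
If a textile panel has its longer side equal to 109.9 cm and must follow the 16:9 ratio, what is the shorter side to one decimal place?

16:9 ≈ 1.77778.
Shorter side = 109.9 ÷ 1.77778 ≈ 61.819 → 61.8 cm.

61.8 cm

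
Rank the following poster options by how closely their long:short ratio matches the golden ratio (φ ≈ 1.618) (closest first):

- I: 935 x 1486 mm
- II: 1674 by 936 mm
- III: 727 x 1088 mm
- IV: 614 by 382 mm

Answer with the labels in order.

IV, I, III, II

I: 1486/935 ≈ 1.589 → |1.589 − 1.618| = 0.029
II: 1674/936 ≈ 1.788 → |1.788 − 1.618| = 0.170
III: 1088/727 ≈ 1.497 → |1.497 − 1.618| = 0.121
IV: 614/382 ≈ 1.607 → |1.607 − 1.618| = 0.011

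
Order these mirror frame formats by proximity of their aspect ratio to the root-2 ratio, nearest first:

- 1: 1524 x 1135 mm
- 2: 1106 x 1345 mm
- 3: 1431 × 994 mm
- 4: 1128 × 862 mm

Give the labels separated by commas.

Ratios: 1 = 1524 / 1135 ≈ 1.343; 2 = 1345 / 1106 ≈ 1.216; 3 = 1431 / 994 ≈ 1.440; 4 = 1128 / 862 ≈ 1.309.
|Δ from 1.414|: 1 0.071; 2 0.198; 3 0.026; 4 0.105.

3, 1, 4, 2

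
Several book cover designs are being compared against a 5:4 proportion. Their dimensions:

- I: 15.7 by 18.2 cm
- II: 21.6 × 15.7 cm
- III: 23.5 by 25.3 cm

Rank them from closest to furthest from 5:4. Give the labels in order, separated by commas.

Ratios: I = 18.2 / 15.7 ≈ 1.159; II = 21.6 / 15.7 ≈ 1.376; III = 25.3 / 23.5 ≈ 1.077.
|Δ from 1.250|: I 0.091; II 0.126; III 0.173.

I, II, III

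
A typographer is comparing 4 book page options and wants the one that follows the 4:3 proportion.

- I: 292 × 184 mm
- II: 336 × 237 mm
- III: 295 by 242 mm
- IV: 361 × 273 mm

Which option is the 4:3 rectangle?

Ratios (long/short): I ≈ 1.587; II ≈ 1.418; III ≈ 1.219; IV ≈ 1.322.
4:3 ≈ 1.333; option IV is nearest (Δ 0.011).

IV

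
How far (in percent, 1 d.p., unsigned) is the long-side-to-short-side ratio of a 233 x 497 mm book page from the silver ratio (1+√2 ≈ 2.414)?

Ratio = 497 / 233 ≈ 2.1330.
Ideal silver ratio ≈ 2.4142. |2.1330 − 2.4142| / 2.4142 ≈ 11.65% → 11.6%.

11.6%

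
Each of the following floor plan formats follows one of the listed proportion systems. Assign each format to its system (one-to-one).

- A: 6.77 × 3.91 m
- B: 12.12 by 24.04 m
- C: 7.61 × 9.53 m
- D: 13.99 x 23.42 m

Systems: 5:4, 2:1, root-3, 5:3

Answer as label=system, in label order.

A=root-3, B=2:1, C=5:4, D=5:3

A = 6.77/3.91 ≈ 1.731 → root-3 (1.732)
B = 24.04/12.12 ≈ 1.983 → 2:1 (2.000)
C = 9.53/7.61 ≈ 1.252 → 5:4 (1.250)
D = 23.42/13.99 ≈ 1.674 → 5:3 (1.667)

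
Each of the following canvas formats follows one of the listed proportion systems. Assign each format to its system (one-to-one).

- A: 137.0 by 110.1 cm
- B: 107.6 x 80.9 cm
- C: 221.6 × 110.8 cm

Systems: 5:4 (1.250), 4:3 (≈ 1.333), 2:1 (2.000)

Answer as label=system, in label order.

A=5:4, B=4:3, C=2:1

A = 137.0/110.1 ≈ 1.244 → 5:4 (1.250)
B = 107.6/80.9 ≈ 1.330 → 4:3 (1.333)
C = 221.6/110.8 ≈ 2.000 → 2:1 (2.000)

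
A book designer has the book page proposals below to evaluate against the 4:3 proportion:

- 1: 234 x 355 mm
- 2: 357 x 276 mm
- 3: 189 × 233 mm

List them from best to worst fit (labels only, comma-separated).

1: 355/234 ≈ 1.517 → |1.517 − 1.333| = 0.184
2: 357/276 ≈ 1.293 → |1.293 − 1.333| = 0.040
3: 233/189 ≈ 1.233 → |1.233 − 1.333| = 0.100

2, 3, 1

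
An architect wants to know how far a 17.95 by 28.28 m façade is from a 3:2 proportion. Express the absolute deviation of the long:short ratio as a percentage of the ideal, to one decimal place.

5.0%

Ratio = 28.28 / 17.95 ≈ 1.5755.
Ideal 3:2 = 1.5000. |1.5755 − 1.5000| / 1.5000 ≈ 5.03% → 5.0%.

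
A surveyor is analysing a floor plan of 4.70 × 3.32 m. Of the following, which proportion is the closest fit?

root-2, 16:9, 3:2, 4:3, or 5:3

root-2

4.70/3.32 ≈ 1.416. Nearest candidates are root-2 (1.414, off by 0.002) and 4:3 (1.333, off by 0.083).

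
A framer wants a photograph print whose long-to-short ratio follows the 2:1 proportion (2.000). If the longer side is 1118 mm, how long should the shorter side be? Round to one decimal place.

2:1 = 2.00000.
Shorter side = 1118 ÷ 2.00000 ≈ 559.000 → 559.0 mm.

559.0 mm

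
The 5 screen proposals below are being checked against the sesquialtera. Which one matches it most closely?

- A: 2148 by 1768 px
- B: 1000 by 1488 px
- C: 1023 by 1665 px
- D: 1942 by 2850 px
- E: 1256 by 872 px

B

Target 3:2 ≈ 1.500.
A: 1.215 (Δ0.285)  B: 1.488 (Δ0.012)  C: 1.628 (Δ0.128)  D: 1.468 (Δ0.032)  E: 1.440 (Δ0.060)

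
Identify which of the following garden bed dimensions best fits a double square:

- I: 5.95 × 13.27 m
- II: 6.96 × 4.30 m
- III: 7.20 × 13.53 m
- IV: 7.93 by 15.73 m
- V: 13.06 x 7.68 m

IV

Target 2:1 ≈ 2.000.
I: 2.230 (Δ0.230)  II: 1.619 (Δ0.381)  III: 1.879 (Δ0.121)  IV: 1.984 (Δ0.016)  V: 1.701 (Δ0.299)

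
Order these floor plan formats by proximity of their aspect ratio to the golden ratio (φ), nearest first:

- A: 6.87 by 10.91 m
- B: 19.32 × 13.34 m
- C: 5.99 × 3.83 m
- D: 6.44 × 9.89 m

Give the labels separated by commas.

Ratios: A = 10.91 / 6.87 ≈ 1.588; B = 19.32 / 13.34 ≈ 1.448; C = 5.99 / 3.83 ≈ 1.564; D = 9.89 / 6.44 ≈ 1.536.
|Δ from 1.618|: A 0.030; B 0.170; C 0.054; D 0.082.

A, C, D, B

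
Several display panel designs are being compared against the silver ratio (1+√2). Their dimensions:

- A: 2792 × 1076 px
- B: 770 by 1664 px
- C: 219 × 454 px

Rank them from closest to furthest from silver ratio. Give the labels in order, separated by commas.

A, B, C

Ratios: A = 2792 / 1076 ≈ 2.595; B = 1664 / 770 ≈ 2.161; C = 454 / 219 ≈ 2.073.
|Δ from 2.414|: A 0.181; B 0.253; C 0.341.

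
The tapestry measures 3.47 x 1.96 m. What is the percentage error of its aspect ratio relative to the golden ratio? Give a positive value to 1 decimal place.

9.4%

Ratio = 3.47 / 1.96 ≈ 1.7704.
Ideal golden ratio ≈ 1.6180. |1.7704 − 1.6180| / 1.6180 ≈ 9.42% → 9.4%.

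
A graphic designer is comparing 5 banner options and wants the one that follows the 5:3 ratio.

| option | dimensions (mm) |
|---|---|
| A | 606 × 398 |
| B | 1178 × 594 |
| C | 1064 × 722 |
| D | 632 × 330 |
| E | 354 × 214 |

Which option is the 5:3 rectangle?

E

Ratios (long/short): A ≈ 1.523; B ≈ 1.983; C ≈ 1.474; D ≈ 1.915; E ≈ 1.654.
5:3 ≈ 1.667; option E is nearest (Δ 0.013).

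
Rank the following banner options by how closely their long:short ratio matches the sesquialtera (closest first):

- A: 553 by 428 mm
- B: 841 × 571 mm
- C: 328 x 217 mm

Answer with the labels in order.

C, B, A

Ratios: A = 553 / 428 ≈ 1.292; B = 841 / 571 ≈ 1.473; C = 328 / 217 ≈ 1.512.
|Δ from 1.500|: A 0.208; B 0.027; C 0.012.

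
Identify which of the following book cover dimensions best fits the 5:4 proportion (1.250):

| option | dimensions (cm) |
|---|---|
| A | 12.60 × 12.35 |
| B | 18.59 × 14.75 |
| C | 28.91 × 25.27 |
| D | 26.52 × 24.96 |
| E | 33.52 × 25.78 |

Ratios (long/short): A ≈ 1.020; B ≈ 1.260; C ≈ 1.144; D ≈ 1.062; E ≈ 1.300.
5:4 ≈ 1.250; option B is nearest (Δ 0.010).

B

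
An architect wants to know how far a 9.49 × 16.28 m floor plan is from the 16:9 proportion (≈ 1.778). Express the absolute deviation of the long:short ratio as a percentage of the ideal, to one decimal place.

3.5%

Ratio = 16.28 / 9.49 ≈ 1.7155.
Ideal 16:9 ≈ 1.7778. |1.7155 − 1.7778| / 1.7778 ≈ 3.50% → 3.5%.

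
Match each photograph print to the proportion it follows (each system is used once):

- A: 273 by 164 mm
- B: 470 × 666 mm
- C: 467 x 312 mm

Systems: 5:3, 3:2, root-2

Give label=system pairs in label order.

A=5:3, B=root-2, C=3:2

Ratios: A ≈ 1.665; B ≈ 1.417; C ≈ 1.497.
Targets: 5:3 ≈ 1.667; 3:2 ≈ 1.500; root-2 ≈ 1.414.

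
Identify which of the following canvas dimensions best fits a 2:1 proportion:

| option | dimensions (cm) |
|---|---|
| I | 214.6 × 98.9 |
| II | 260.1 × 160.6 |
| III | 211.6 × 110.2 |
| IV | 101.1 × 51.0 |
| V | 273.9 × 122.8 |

IV

Ratios (long/short): I ≈ 2.170; II ≈ 1.620; III ≈ 1.920; IV ≈ 1.982; V ≈ 2.230.
2:1 ≈ 2.000; option IV is nearest (Δ 0.018).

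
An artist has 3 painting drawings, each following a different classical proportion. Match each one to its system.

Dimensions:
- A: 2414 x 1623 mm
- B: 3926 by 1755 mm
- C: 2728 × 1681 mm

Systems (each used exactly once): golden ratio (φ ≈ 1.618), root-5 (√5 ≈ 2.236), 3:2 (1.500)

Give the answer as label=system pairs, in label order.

A = 2414/1623 ≈ 1.487 → 3:2 (1.500)
B = 3926/1755 ≈ 2.237 → root-5 (2.236)
C = 2728/1681 ≈ 1.623 → golden ratio (1.618)

A=3:2, B=root-5, C=golden ratio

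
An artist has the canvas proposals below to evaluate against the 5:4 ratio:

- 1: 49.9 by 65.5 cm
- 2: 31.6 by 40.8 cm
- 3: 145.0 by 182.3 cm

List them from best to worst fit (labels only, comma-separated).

3, 2, 1

1: 65.5/49.9 ≈ 1.313 → |1.313 − 1.250| = 0.063
2: 40.8/31.6 ≈ 1.291 → |1.291 − 1.250| = 0.041
3: 182.3/145.0 ≈ 1.257 → |1.257 − 1.250| = 0.007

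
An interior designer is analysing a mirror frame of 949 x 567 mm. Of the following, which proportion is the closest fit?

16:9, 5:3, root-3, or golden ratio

5:3

Ratio = 949 / 567 ≈ 1.674.
Distances: 16:9 1.778 (Δ 0.104); 5:3 1.667 (Δ 0.007); root-3 1.732 (Δ 0.058); golden ratio 1.618 (Δ 0.056).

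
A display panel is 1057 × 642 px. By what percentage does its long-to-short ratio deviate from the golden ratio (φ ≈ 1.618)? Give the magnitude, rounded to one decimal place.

1.8%

Ratio = 1057 / 642 ≈ 1.6464.
Ideal golden ratio ≈ 1.6180. |1.6464 − 1.6180| / 1.6180 ≈ 1.76% → 1.8%.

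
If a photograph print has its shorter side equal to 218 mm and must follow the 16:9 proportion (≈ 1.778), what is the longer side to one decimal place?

16:9 ≈ 1.77778.
Longer side = 218 × 1.77778 ≈ 387.556 → 387.6 mm.

387.6 mm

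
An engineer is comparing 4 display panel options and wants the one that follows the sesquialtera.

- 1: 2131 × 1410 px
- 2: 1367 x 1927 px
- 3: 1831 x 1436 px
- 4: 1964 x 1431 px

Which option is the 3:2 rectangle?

Ratios (long/short): 1 ≈ 1.511; 2 ≈ 1.410; 3 ≈ 1.275; 4 ≈ 1.372.
3:2 ≈ 1.500; option 1 is nearest (Δ 0.011).

1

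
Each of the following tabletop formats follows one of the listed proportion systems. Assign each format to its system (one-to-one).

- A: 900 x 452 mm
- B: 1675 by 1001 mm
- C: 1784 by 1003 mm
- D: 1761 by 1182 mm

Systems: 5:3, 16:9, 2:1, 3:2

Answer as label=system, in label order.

A = 900/452 ≈ 1.991 → 2:1 (2.000)
B = 1675/1001 ≈ 1.673 → 5:3 (1.667)
C = 1784/1003 ≈ 1.779 → 16:9 (1.778)
D = 1761/1182 ≈ 1.490 → 3:2 (1.500)

A=2:1, B=5:3, C=16:9, D=3:2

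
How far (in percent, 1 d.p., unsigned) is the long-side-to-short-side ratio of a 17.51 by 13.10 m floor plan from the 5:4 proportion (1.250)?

Ratio = 17.51 / 13.10 ≈ 1.3366.
Ideal 5:4 = 1.2500. |1.3366 − 1.2500| / 1.2500 ≈ 6.93% → 6.9%.

6.9%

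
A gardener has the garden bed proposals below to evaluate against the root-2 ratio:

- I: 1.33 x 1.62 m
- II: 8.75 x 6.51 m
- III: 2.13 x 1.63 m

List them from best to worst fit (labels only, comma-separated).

II, III, I

I: 1.62/1.33 ≈ 1.218 → |1.218 − 1.414| = 0.196
II: 8.75/6.51 ≈ 1.344 → |1.344 − 1.414| = 0.070
III: 2.13/1.63 ≈ 1.307 → |1.307 − 1.414| = 0.107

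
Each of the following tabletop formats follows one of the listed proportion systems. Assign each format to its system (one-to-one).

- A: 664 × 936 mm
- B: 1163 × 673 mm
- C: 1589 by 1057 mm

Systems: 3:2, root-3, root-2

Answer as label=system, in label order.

Ratios: A ≈ 1.410; B ≈ 1.728; C ≈ 1.503.
Targets: 3:2 ≈ 1.500; root-3 ≈ 1.732; root-2 ≈ 1.414.

A=root-2, B=root-3, C=3:2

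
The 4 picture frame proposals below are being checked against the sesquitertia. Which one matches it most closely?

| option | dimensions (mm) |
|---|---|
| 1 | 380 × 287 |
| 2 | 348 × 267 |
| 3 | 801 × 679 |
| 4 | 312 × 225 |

1

Target 4:3 ≈ 1.333.
1: 1.324 (Δ0.009)  2: 1.303 (Δ0.030)  3: 1.180 (Δ0.153)  4: 1.387 (Δ0.054)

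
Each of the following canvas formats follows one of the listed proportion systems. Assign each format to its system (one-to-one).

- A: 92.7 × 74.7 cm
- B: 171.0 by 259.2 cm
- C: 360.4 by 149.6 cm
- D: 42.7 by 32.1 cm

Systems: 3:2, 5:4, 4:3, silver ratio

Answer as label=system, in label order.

A = 92.7/74.7 ≈ 1.241 → 5:4 (1.250)
B = 259.2/171.0 ≈ 1.516 → 3:2 (1.500)
C = 360.4/149.6 ≈ 2.409 → silver ratio (2.414)
D = 42.7/32.1 ≈ 1.330 → 4:3 (1.333)

A=5:4, B=3:2, C=silver ratio, D=4:3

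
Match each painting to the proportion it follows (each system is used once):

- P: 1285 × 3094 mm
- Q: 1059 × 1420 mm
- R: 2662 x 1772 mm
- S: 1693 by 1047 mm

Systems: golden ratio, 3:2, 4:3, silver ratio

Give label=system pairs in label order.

P=silver ratio, Q=4:3, R=3:2, S=golden ratio

P = 3094/1285 ≈ 2.408 → silver ratio (2.414)
Q = 1420/1059 ≈ 1.341 → 4:3 (1.333)
R = 2662/1772 ≈ 1.502 → 3:2 (1.500)
S = 1693/1047 ≈ 1.617 → golden ratio (1.618)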